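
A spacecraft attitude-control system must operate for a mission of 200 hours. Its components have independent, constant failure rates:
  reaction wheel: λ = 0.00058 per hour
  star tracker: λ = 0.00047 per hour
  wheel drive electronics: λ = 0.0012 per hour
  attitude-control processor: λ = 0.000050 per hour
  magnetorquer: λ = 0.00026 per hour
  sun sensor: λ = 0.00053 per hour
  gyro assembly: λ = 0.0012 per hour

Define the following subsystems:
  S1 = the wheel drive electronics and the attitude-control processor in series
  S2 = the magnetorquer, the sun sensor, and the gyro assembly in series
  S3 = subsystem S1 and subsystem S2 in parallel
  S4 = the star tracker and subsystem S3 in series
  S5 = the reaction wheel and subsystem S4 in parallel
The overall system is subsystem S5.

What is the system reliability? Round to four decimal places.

0.9829

R(reaction wheel) = exp(−0.00058 × 200) = 0.890475
R(star tracker) = exp(−0.00047 × 200) = 0.910283
R(wheel drive electronics) = exp(−0.0012 × 200) = 0.786628
R(attitude-control processor) = exp(−0.000050 × 200) = 0.990050
R(magnetorquer) = exp(−0.00026 × 200) = 0.949329
R(sun sensor) = exp(−0.00053 × 200) = 0.899425
R(gyro assembly) = exp(−0.0012 × 200) = 0.786628
Series (wheel drive electronics and attitude-control processor): 0.786628 × 0.990050 = 0.778801
Series (magnetorquer, sun sensor, and gyro assembly): 0.949329 × 0.899425 × 0.786628 = 0.671663
Parallel ([0.778801] and [0.671663]): 1 − (1 − 0.778801)(1 − 0.671663) = 0.927372
Series (star tracker and [0.927372]): 0.910283 × 0.927372 = 0.844171
Parallel (reaction wheel and [0.844171]): 1 − (1 − 0.890475)(1 − 0.844171) = 0.9829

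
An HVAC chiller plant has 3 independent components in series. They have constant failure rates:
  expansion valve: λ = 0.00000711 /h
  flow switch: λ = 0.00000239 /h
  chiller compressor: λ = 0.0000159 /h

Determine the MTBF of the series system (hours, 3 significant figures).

39400

Series of exponential components: λ_sys = Σ λ_i
λ_sys = 0.00000711 + 0.00000239 + 0.0000159 = 2.5400e-05 /h
MTBF = 1 / λ_sys = 39400 h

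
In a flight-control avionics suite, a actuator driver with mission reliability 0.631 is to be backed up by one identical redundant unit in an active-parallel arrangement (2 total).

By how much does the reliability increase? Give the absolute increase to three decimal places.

R_before = 0.631
R_after = 1 − (1 − 0.631)^2 = 0.864
ΔR = 0.864 − 0.631 = 0.233

0.233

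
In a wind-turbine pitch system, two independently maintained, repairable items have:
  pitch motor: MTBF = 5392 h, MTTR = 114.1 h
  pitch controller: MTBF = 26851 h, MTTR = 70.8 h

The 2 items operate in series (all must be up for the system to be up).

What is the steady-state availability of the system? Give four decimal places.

0.9767

A(pitch motor) = MTBF/(MTBF+MTTR) = 5392/(5392+114.1) = 0.979278
A(pitch controller) = MTBF/(MTBF+MTTR) = 26851/(26851+70.8) = 0.997370
Series availability: 0.979278 × 0.997370 = 0.9767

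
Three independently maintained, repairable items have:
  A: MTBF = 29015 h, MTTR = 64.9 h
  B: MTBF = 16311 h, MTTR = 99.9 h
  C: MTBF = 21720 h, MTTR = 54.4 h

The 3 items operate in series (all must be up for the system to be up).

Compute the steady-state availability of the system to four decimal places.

0.9892

A(A) = MTBF/(MTBF+MTTR) = 29015/(29015+64.9) = 0.997768
A(B) = MTBF/(MTBF+MTTR) = 16311/(16311+99.9) = 0.993913
A(C) = MTBF/(MTBF+MTTR) = 21720/(21720+54.4) = 0.997502
Series availability: 0.997768 × 0.993913 × 0.997502 = 0.9892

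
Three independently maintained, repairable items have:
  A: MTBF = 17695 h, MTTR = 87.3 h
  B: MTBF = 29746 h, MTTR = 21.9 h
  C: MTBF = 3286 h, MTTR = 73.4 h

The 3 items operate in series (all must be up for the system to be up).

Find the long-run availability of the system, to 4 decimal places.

0.9726

A(A) = MTBF/(MTBF+MTTR) = 17695/(17695+87.3) = 0.995091
A(B) = MTBF/(MTBF+MTTR) = 29746/(29746+21.9) = 0.999264
A(C) = MTBF/(MTBF+MTTR) = 3286/(3286+73.4) = 0.978151
Series availability: 0.995091 × 0.999264 × 0.978151 = 0.9726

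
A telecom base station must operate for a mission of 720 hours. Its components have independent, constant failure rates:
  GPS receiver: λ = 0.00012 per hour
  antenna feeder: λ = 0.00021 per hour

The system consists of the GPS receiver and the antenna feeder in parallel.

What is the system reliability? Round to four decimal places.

0.9884

R(GPS receiver) = exp(−0.00012 × 720) = 0.917227
R(antenna feeder) = exp(−0.00021 × 720) = 0.859676
Parallel (GPS receiver and antenna feeder): 1 − (1 − 0.917227)(1 − 0.859676) = 0.9884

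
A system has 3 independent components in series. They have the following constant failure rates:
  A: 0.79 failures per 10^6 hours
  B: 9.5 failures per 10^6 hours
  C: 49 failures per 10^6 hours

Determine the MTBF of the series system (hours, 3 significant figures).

16900

Series of exponential components: λ_sys = Σ λ_i
λ_sys = 0.00000079 + 0.0000095 + 0.000049 = 5.9290e-05 /h
MTBF = 1 / λ_sys = 16900 h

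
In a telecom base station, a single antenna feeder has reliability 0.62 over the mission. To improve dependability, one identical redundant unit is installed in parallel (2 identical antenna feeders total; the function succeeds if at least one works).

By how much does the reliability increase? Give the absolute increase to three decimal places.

R_before = 0.62
R_after = 1 − (1 − 0.62)^2 = 0.856
ΔR = 0.856 − 0.62 = 0.236

0.236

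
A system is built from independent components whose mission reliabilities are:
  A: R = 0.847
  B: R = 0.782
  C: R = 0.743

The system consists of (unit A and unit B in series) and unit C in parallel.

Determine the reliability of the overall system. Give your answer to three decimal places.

0.913

Series (A and B): 0.84700 × 0.78200 = 0.66235
Parallel ([0.66235] and C): 1 − (1 − 0.66235)(1 − 0.74300) = 0.913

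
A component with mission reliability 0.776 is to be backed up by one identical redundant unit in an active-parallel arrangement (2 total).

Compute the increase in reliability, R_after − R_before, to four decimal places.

0.1738

R_before = 0.776
R_after = 1 − (1 − 0.776)^2 = 0.9498
ΔR = 0.9498 − 0.776 = 0.1738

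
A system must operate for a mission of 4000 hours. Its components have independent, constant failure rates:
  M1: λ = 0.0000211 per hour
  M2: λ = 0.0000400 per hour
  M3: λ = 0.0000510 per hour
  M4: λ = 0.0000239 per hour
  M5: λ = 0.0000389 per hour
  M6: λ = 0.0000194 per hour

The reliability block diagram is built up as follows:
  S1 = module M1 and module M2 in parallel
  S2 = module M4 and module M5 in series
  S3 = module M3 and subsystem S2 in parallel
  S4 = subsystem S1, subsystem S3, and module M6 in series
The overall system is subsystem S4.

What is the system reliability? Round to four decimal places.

R(M1) = exp(−0.0000211 × 4000) = 0.919064
R(M2) = exp(−0.0000400 × 4000) = 0.852144
R(M3) = exp(−0.0000510 × 4000) = 0.815462
R(M4) = exp(−0.0000239 × 4000) = 0.908827
R(M5) = exp(−0.0000389 × 4000) = 0.855901
R(M6) = exp(−0.0000194 × 4000) = 0.925334
Parallel (M1 and M2): 1 − (1 − 0.919064)(1 − 0.852144) = 0.988033
Series (M4 and M5): 0.908827 × 0.855901 = 0.777866
Parallel (M3 and [0.777866]): 1 − (1 − 0.815462)(1 − 0.777866) = 0.959008
Series ([0.988033], [0.959008], and M6): 0.988033 × 0.959008 × 0.925334 = 0.8768

0.8768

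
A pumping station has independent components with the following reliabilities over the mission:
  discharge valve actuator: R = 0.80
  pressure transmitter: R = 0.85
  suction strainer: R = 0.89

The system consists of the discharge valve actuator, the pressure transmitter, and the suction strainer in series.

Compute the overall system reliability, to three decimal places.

0.605

Series (discharge valve actuator, pressure transmitter, and suction strainer): 0.80000 × 0.85000 × 0.89000 = 0.605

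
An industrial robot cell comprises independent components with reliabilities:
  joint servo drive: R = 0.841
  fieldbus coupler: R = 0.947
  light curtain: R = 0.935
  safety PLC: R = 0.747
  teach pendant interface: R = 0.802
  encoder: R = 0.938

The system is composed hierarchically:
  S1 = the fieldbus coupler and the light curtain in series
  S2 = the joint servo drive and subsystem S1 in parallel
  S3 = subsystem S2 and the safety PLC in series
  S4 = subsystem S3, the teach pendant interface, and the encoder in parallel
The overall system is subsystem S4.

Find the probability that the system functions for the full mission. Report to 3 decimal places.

Series (fieldbus coupler and light curtain): 0.94700 × 0.93500 = 0.88545
Parallel (joint servo drive and [0.88545]): 1 − (1 − 0.84100)(1 − 0.88545) = 0.98179
Series ([0.98179] and safety PLC): 0.98179 × 0.74700 = 0.73340
Parallel ([0.73340], teach pendant interface, and encoder): 1 − (1 − 0.73340)(1 − 0.80200)(1 − 0.93800) = 0.997

0.997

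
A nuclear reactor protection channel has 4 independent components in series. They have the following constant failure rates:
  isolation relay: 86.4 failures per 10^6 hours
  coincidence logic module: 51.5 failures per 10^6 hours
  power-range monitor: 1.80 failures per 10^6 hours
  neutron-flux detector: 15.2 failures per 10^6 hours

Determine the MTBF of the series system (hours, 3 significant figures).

6460

Series of exponential components: λ_sys = Σ λ_i
λ_sys = 0.0000864 + 0.0000515 + 0.00000180 + 0.0000152 = 1.5490e-04 /h
MTBF = 1 / λ_sys = 6460 h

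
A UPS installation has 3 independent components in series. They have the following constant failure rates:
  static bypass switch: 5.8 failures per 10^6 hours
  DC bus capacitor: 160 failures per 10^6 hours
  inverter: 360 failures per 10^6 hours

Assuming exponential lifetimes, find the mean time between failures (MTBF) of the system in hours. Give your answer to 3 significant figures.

Series of exponential components: λ_sys = Σ λ_i
λ_sys = 0.0000058 + 0.00016 + 0.00036 = 5.2580e-04 /h
MTBF = 1 / λ_sys = 1900 h

1900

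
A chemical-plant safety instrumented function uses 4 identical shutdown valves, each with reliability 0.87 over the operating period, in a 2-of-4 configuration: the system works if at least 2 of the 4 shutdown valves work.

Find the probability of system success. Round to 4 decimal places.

0.9921

R = Σ_{i=2}^{4} C(4,i) p^i (1−p)^{4−i} with p = 0.87
C(4,2)·0.87^2·0.13^2 = 0.076750
C(4,3)·0.87^3·0.13^1 = 0.342422
C(4,4)·0.87^4·0.13^0 = 0.572898
Sum = 0.9921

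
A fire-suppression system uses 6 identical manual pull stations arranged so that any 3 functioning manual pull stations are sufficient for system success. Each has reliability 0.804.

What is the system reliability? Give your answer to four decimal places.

0.9842

R = Σ_{i=3}^{6} C(6,i) p^i (1−p)^{6−i} with p = 0.804
C(6,3)·0.804^3·0.196^3 = 0.078265
C(6,4)·0.804^4·0.196^2 = 0.240784
C(6,5)·0.804^5·0.196^1 = 0.395082
C(6,6)·0.804^6·0.196^0 = 0.270107
Sum = 0.9842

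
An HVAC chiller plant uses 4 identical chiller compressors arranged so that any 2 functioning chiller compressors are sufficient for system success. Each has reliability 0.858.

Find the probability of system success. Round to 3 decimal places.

R = Σ_{i=2}^{4} C(4,i) p^i (1−p)^{4−i} with p = 0.858
C(4,2)·0.858^2·0.142^2 = 0.08906
C(4,3)·0.858^3·0.142^1 = 0.35877
C(4,4)·0.858^4·0.142^0 = 0.54194
Sum = 0.990

0.990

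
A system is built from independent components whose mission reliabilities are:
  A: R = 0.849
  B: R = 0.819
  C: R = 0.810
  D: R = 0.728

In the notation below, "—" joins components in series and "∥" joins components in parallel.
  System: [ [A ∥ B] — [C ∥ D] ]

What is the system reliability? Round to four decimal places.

Parallel (A and B): 1 − (1 − 0.849000)(1 − 0.819000) = 0.972669
Parallel (C and D): 1 − (1 − 0.810000)(1 − 0.728000) = 0.948320
Series ([0.972669] and [0.948320]): 0.972669 × 0.948320 = 0.9224

0.9224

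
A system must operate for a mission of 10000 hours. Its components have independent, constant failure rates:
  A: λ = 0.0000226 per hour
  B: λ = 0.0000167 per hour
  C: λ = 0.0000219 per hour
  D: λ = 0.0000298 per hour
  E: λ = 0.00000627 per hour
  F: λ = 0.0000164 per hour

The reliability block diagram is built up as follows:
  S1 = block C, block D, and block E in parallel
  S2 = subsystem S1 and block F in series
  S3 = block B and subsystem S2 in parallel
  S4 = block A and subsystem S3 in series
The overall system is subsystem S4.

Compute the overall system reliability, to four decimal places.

R(A) = exp(−0.0000226 × 10000) = 0.797718
R(B) = exp(−0.0000167 × 10000) = 0.846200
R(C) = exp(−0.0000219 × 10000) = 0.803322
R(D) = exp(−0.0000298 × 10000) = 0.742301
R(E) = exp(−0.00000627 × 10000) = 0.939225
R(F) = exp(−0.0000164 × 10000) = 0.848742
Parallel (C, D, and E): 1 − (1 − 0.803322)(1 − 0.742301)(1 − 0.939225) = 0.996920
Series ([0.996920] and F): 0.996920 × 0.848742 = 0.846128
Parallel (B and [0.846128]): 1 − (1 − 0.846200)(1 − 0.846128) = 0.976334
Series (A and [0.976334]): 0.797718 × 0.976334 = 0.7788

0.7788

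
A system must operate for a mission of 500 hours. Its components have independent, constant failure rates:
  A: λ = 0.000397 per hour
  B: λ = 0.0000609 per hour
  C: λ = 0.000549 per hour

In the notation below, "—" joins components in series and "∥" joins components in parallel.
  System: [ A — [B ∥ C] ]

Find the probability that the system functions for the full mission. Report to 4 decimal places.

0.8141

R(A) = exp(−0.000397 × 500) = 0.819960
R(B) = exp(−0.0000609 × 500) = 0.970009
R(C) = exp(−0.000549 × 500) = 0.759952
Parallel (B and C): 1 − (1 − 0.970009)(1 − 0.759952) = 0.992801
Series (A and [0.992801]): 0.819960 × 0.992801 = 0.8141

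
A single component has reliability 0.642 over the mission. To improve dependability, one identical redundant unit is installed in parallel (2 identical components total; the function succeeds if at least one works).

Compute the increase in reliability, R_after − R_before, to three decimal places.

R_before = 0.642
R_after = 1 − (1 − 0.642)^2 = 0.872
ΔR = 0.872 − 0.642 = 0.230

0.230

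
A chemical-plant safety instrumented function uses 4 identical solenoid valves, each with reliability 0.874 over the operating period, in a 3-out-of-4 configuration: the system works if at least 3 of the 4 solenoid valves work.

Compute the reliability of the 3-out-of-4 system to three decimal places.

R = Σ_{i=3}^{4} C(4,i) p^i (1−p)^{4−i} with p = 0.874
C(4,3)·0.874^3·0.126^1 = 0.33648
C(4,4)·0.874^4·0.126^0 = 0.58351
Sum = 0.920

0.920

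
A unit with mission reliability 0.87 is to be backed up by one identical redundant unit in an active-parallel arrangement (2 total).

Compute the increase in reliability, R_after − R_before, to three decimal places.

R_before = 0.87
R_after = 1 − (1 − 0.87)^2 = 0.983
ΔR = 0.983 − 0.87 = 0.113

0.113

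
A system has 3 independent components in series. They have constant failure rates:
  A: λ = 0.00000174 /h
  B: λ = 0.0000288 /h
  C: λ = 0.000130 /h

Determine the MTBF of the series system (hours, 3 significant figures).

6230

Series of exponential components: λ_sys = Σ λ_i
λ_sys = 0.00000174 + 0.0000288 + 0.000130 = 1.6054e-04 /h
MTBF = 1 / λ_sys = 6230 h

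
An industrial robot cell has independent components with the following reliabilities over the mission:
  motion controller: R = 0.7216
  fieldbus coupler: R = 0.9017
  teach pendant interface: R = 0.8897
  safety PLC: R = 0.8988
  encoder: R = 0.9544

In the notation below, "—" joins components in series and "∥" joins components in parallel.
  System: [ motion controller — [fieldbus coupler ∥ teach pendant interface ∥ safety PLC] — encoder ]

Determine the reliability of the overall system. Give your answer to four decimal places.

0.6879

Parallel (fieldbus coupler, teach pendant interface, and safety PLC): 1 − (1 − 0.901700)(1 − 0.889700)(1 − 0.898800) = 0.998903
Series (motion controller, [0.998903], and encoder): 0.721600 × 0.998903 × 0.954400 = 0.6879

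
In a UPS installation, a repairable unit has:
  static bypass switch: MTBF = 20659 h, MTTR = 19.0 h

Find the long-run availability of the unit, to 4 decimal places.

A(static bypass switch) = MTBF/(MTBF+MTTR) = 20659/(20659+19.0) = 0.9991

0.9991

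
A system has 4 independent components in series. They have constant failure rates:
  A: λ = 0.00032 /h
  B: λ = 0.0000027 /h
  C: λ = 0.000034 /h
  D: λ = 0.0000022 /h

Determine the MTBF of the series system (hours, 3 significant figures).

Series of exponential components: λ_sys = Σ λ_i
λ_sys = 0.00032 + 0.0000027 + 0.000034 + 0.0000022 = 3.5890e-04 /h
MTBF = 1 / λ_sys = 2790 h

2790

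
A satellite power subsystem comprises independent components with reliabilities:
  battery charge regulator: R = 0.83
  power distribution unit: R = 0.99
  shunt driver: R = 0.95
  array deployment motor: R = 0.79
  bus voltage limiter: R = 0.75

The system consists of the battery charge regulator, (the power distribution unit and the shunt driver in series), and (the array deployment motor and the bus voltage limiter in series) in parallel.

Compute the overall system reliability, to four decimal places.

0.9959

Series (power distribution unit and shunt driver): 0.990000 × 0.950000 = 0.940500
Series (array deployment motor and bus voltage limiter): 0.790000 × 0.750000 = 0.592500
Parallel (battery charge regulator, [0.940500], and [0.592500]): 1 − (1 − 0.830000)(1 − 0.940500)(1 − 0.592500) = 0.9959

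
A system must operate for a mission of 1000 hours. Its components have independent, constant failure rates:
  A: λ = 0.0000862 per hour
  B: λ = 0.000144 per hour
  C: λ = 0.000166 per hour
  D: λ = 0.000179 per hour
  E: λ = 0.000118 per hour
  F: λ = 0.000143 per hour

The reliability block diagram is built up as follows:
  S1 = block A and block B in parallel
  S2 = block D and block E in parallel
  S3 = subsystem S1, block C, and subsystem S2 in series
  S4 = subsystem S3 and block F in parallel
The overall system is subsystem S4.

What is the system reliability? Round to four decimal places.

0.9763

R(A) = exp(−0.0000862 × 1000) = 0.917411
R(B) = exp(−0.000144 × 1000) = 0.865888
R(C) = exp(−0.000166 × 1000) = 0.847046
R(D) = exp(−0.000179 × 1000) = 0.836106
R(E) = exp(−0.000118 × 1000) = 0.888696
R(F) = exp(−0.000143 × 1000) = 0.866754
Parallel (A and B): 1 − (1 − 0.917411)(1 − 0.865888) = 0.988924
Parallel (D and E): 1 − (1 − 0.836106)(1 − 0.888696) = 0.981758
Series ([0.988924], C, and [0.981758]): 0.988924 × 0.847046 × 0.981758 = 0.822383
Parallel ([0.822383] and F): 1 − (1 − 0.822383)(1 − 0.866754) = 0.9763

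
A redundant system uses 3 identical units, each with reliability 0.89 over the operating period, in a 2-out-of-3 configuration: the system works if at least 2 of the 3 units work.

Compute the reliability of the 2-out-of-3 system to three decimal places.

R = Σ_{i=2}^{3} C(3,i) p^i (1−p)^{3−i} with p = 0.89
C(3,2)·0.89^2·0.11^1 = 0.26139
C(3,3)·0.89^3·0.11^0 = 0.70497
Sum = 0.966

0.966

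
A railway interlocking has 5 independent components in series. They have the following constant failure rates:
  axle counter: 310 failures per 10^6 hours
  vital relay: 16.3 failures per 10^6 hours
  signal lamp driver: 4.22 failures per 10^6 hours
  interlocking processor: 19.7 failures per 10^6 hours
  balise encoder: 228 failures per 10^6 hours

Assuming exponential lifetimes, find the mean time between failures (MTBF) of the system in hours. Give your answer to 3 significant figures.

1730

Series of exponential components: λ_sys = Σ λ_i
λ_sys = 0.000310 + 0.0000163 + 0.00000422 + 0.0000197 + 0.000228 = 5.7822e-04 /h
MTBF = 1 / λ_sys = 1730 h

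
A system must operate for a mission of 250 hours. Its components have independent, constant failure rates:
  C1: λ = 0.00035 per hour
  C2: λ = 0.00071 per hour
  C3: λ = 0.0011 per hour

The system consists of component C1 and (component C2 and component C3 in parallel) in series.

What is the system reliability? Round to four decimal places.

0.8804

R(C1) = exp(−0.00035 × 250) = 0.916219
R(C2) = exp(−0.00071 × 250) = 0.837361
R(C3) = exp(−0.0011 × 250) = 0.759572
Parallel (C2 and C3): 1 − (1 − 0.837361)(1 − 0.759572) = 0.960897
Series (C1 and [0.960897]): 0.916219 × 0.960897 = 0.8804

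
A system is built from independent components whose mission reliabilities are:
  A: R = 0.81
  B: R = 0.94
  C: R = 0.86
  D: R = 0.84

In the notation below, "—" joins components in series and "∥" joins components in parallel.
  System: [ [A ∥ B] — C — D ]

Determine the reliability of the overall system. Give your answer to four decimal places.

0.7142

Parallel (A and B): 1 − (1 − 0.810000)(1 − 0.940000) = 0.988600
Series ([0.988600], C, and D): 0.988600 × 0.860000 × 0.840000 = 0.7142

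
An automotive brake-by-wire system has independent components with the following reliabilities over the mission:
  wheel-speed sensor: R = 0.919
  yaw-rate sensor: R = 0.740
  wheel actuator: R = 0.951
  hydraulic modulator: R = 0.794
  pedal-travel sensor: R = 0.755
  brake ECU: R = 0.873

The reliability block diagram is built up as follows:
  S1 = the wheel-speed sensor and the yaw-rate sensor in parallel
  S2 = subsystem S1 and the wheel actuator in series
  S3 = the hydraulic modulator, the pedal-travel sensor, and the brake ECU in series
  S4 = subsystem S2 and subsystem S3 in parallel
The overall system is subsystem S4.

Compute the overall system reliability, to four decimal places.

0.9671

Parallel (wheel-speed sensor and yaw-rate sensor): 1 − (1 − 0.919000)(1 − 0.740000) = 0.978940
Series ([0.978940] and wheel actuator): 0.978940 × 0.951000 = 0.930972
Series (hydraulic modulator, pedal-travel sensor, and brake ECU): 0.794000 × 0.755000 × 0.873000 = 0.523337
Parallel ([0.930972] and [0.523337]): 1 − (1 − 0.930972)(1 − 0.523337) = 0.9671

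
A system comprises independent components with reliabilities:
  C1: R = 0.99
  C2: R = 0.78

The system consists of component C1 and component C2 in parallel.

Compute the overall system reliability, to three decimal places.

Parallel (C1 and C2): 1 − (1 − 0.99000)(1 − 0.78000) = 0.998

0.998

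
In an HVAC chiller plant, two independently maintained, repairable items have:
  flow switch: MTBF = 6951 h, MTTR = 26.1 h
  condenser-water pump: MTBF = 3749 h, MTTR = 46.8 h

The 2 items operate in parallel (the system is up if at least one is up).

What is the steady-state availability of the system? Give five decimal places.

A(flow switch) = MTBF/(MTBF+MTTR) = 6951/(6951+26.1) = 0.996259
A(condenser-water pump) = MTBF/(MTBF+MTTR) = 3749/(3749+46.8) = 0.987671
Parallel availability: 1 − (1 − 0.996259)(1 − 0.987671) = 0.99995

0.99995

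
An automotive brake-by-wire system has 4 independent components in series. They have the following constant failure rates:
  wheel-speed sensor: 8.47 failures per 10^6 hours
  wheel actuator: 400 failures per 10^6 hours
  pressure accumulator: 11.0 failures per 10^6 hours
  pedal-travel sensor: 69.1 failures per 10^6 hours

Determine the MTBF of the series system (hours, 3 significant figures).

2050

Series of exponential components: λ_sys = Σ λ_i
λ_sys = 0.00000847 + 0.000400 + 0.0000110 + 0.0000691 = 4.8857e-04 /h
MTBF = 1 / λ_sys = 2050 h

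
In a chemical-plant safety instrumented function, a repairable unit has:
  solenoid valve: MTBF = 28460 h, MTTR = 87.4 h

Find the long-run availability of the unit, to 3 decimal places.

0.997

A(solenoid valve) = MTBF/(MTBF+MTTR) = 28460/(28460+87.4) = 0.997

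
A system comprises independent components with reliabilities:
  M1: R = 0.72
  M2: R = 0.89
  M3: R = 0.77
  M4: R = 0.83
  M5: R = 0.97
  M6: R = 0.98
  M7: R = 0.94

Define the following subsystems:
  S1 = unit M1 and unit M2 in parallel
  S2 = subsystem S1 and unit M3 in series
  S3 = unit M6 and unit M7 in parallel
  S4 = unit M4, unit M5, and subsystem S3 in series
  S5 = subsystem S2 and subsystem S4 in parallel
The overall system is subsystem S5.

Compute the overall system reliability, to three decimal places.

0.950

Parallel (M1 and M2): 1 − (1 − 0.72000)(1 − 0.89000) = 0.96920
Series ([0.96920] and M3): 0.96920 × 0.77000 = 0.74628
Parallel (M6 and M7): 1 − (1 − 0.98000)(1 − 0.94000) = 0.99880
Series (M4, M5, and [0.99880]): 0.83000 × 0.97000 × 0.99880 = 0.80413
Parallel ([0.74628] and [0.80413]): 1 − (1 − 0.74628)(1 − 0.80413) = 0.950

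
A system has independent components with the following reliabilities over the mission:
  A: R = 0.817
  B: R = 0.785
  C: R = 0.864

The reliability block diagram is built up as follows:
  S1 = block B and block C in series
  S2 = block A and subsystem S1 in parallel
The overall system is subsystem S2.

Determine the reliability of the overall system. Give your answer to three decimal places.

0.941

Series (B and C): 0.78500 × 0.86400 = 0.67824
Parallel (A and [0.67824]): 1 − (1 − 0.81700)(1 − 0.67824) = 0.941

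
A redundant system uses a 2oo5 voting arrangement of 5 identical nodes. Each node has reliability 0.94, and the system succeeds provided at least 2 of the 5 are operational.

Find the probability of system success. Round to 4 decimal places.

R = Σ_{i=2}^{5} C(5,i) p^i (1−p)^{5−i} with p = 0.94
C(5,2)·0.94^2·0.06^3 = 0.001909
C(5,3)·0.94^3·0.06^2 = 0.029901
C(5,4)·0.94^4·0.06^1 = 0.234225
C(5,5)·0.94^5·0.06^0 = 0.733904
Sum = 0.9999

0.9999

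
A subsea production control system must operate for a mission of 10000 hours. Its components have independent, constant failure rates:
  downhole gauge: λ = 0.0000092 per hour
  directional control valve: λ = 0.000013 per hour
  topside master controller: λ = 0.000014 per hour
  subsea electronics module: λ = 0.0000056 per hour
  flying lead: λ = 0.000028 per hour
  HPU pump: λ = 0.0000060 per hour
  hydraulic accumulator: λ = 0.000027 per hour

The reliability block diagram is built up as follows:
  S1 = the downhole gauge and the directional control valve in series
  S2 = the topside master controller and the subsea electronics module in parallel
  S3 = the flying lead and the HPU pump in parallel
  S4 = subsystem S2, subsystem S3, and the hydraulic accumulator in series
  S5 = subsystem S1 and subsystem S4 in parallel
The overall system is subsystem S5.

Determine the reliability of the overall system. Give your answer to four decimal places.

R(downhole gauge) = exp(−0.0000092 × 10000) = 0.912105
R(directional control valve) = exp(−0.000013 × 10000) = 0.878095
R(topside master controller) = exp(−0.000014 × 10000) = 0.869358
R(subsea electronics module) = exp(−0.0000056 × 10000) = 0.945539
R(flying lead) = exp(−0.000028 × 10000) = 0.755784
R(HPU pump) = exp(−0.0000060 × 10000) = 0.941765
R(hydraulic accumulator) = exp(−0.000027 × 10000) = 0.763379
Series (downhole gauge and directional control valve): 0.912105 × 0.878095 = 0.800915
Parallel (topside master controller and subsea electronics module): 1 − (1 − 0.869358)(1 − 0.945539) = 0.992885
Parallel (flying lead and HPU pump): 1 − (1 − 0.755784)(1 − 0.941765) = 0.985778
Series ([0.992885], [0.985778], and hydraulic accumulator): 0.992885 × 0.985778 × 0.763379 = 0.747168
Parallel ([0.800915] and [0.747168]): 1 − (1 − 0.800915)(1 − 0.747168) = 0.9497

0.9497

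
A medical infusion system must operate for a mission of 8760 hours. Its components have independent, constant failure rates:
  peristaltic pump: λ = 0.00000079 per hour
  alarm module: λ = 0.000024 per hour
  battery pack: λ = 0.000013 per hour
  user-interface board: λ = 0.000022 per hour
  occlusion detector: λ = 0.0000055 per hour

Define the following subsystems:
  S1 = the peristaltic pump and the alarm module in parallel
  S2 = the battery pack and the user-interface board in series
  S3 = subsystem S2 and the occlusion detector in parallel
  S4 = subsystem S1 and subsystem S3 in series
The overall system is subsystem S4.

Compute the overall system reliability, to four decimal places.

R(peristaltic pump) = exp(−0.00000079 × 8760) = 0.993103
R(alarm module) = exp(−0.000024 × 8760) = 0.810390
R(battery pack) = exp(−0.000013 × 8760) = 0.892365
R(user-interface board) = exp(−0.000022 × 8760) = 0.824713
R(occlusion detector) = exp(−0.0000055 × 8760) = 0.952962
Parallel (peristaltic pump and alarm module): 1 − (1 − 0.993103)(1 − 0.810390) = 0.998692
Series (battery pack and user-interface board): 0.892365 × 0.824713 = 0.735945
Parallel ([0.735945] and occlusion detector): 1 − (1 − 0.735945)(1 − 0.952962) = 0.987579
Series ([0.998692] and [0.987579]): 0.998692 × 0.987579 = 0.9863

0.9863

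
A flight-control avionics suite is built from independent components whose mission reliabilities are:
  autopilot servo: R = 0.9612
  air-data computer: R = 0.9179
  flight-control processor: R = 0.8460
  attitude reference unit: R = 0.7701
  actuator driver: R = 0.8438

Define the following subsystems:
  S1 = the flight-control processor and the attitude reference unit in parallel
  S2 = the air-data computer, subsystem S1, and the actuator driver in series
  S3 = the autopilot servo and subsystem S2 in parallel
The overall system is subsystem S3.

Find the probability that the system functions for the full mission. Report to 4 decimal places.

0.9902

Parallel (flight-control processor and attitude reference unit): 1 − (1 − 0.846000)(1 − 0.770100) = 0.964595
Series (air-data computer, [0.964595], and actuator driver): 0.917900 × 0.964595 × 0.843800 = 0.747102
Parallel (autopilot servo and [0.747102]): 1 − (1 − 0.961200)(1 − 0.747102) = 0.9902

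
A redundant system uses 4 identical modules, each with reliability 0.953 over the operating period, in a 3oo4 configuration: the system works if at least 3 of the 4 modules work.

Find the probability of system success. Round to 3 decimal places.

R = Σ_{i=3}^{4} C(4,i) p^i (1−p)^{4−i} with p = 0.953
C(4,3)·0.953^3·0.047^1 = 0.16272
C(4,4)·0.953^4·0.047^0 = 0.82484
Sum = 0.988

0.988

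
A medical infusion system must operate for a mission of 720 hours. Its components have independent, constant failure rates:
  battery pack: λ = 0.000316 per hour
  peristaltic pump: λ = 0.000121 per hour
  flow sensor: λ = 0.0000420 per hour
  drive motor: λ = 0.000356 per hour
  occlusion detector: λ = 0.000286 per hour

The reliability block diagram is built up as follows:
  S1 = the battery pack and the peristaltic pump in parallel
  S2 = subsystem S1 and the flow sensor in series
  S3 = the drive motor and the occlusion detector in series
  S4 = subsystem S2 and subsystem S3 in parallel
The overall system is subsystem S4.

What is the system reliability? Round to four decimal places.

R(battery pack) = exp(−0.000316 × 720) = 0.796506
R(peristaltic pump) = exp(−0.000121 × 720) = 0.916567
R(flow sensor) = exp(−0.0000420 × 720) = 0.970213
R(drive motor) = exp(−0.000356 × 720) = 0.773894
R(occlusion detector) = exp(−0.000286 × 720) = 0.813898
Parallel (battery pack and peristaltic pump): 1 − (1 − 0.796506)(1 − 0.916567) = 0.983022
Series ([0.983022] and flow sensor): 0.983022 × 0.970213 = 0.953741
Series (drive motor and occlusion detector): 0.773894 × 0.813898 = 0.629871
Parallel ([0.953741] and [0.629871]): 1 − (1 − 0.953741)(1 − 0.629871) = 0.9829

0.9829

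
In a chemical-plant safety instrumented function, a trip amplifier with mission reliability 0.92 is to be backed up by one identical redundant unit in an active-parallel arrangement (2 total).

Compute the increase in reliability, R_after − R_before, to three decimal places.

0.074

R_before = 0.92
R_after = 1 − (1 − 0.92)^2 = 0.994
ΔR = 0.994 − 0.92 = 0.074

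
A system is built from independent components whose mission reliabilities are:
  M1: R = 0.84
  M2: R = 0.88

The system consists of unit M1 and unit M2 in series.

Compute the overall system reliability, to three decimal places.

Series (M1 and M2): 0.84000 × 0.88000 = 0.739

0.739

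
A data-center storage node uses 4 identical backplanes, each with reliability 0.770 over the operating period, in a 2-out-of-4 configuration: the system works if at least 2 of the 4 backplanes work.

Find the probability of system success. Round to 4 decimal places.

0.9597

R = Σ_{i=2}^{4} C(4,i) p^i (1−p)^{4−i} with p = 0.770
C(4,2)·0.770^2·0.230^2 = 0.188186
C(4,3)·0.770^3·0.230^1 = 0.420010
C(4,4)·0.770^4·0.230^0 = 0.351530
Sum = 0.9597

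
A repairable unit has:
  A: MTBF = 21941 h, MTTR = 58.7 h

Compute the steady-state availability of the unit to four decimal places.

0.9973

A(A) = MTBF/(MTBF+MTTR) = 21941/(21941+58.7) = 0.9973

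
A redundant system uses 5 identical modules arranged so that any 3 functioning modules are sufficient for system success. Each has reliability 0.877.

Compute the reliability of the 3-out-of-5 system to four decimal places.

0.9847

R = Σ_{i=3}^{5} C(5,i) p^i (1−p)^{5−i} with p = 0.877
C(5,3)·0.877^3·0.123^2 = 0.102049
C(5,4)·0.877^4·0.123^1 = 0.363809
C(5,5)·0.877^5·0.123^0 = 0.518798
Sum = 0.9847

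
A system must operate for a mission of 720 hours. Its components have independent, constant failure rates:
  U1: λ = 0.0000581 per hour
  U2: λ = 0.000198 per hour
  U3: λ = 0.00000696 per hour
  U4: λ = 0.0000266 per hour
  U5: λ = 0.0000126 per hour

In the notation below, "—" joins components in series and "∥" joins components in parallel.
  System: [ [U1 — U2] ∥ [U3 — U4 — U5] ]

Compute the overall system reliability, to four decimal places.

R(U1) = exp(−0.0000581 × 720) = 0.959031
R(U2) = exp(−0.000198 × 720) = 0.867136
R(U3) = exp(−0.00000696 × 720) = 0.995001
R(U4) = exp(−0.0000266 × 720) = 0.981030
R(U5) = exp(−0.0000126 × 720) = 0.990969
Series (U1 and U2): 0.959031 × 0.867136 = 0.831610
Series (U3, U4, and U5): 0.995001 × 0.981030 × 0.990969 = 0.967310
Parallel ([0.831610] and [0.967310]): 1 − (1 − 0.831610)(1 − 0.967310) = 0.9945

0.9945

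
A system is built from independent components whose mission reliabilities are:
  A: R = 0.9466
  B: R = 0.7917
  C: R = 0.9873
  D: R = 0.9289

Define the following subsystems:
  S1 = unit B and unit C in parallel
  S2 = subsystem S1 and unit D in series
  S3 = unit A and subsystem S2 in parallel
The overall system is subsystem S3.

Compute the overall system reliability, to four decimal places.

Parallel (B and C): 1 − (1 − 0.791700)(1 − 0.987300) = 0.997355
Series ([0.997355] and D): 0.997355 × 0.928900 = 0.926443
Parallel (A and [0.926443]): 1 − (1 − 0.946600)(1 − 0.926443) = 0.9961

0.9961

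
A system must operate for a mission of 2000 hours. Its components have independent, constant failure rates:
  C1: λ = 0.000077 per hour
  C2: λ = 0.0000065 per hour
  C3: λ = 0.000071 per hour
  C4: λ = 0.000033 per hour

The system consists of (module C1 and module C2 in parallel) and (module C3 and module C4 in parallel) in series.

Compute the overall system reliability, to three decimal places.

0.990

R(C1) = exp(−0.000077 × 2000) = 0.85727
R(C2) = exp(−0.0000065 × 2000) = 0.98708
R(C3) = exp(−0.000071 × 2000) = 0.86762
R(C4) = exp(−0.000033 × 2000) = 0.93613
Parallel (C1 and C2): 1 − (1 − 0.85727)(1 − 0.98708) = 0.99816
Parallel (C3 and C4): 1 − (1 − 0.86762)(1 − 0.93613) = 0.99154
Series ([0.99816] and [0.99154]): 0.99816 × 0.99154 = 0.990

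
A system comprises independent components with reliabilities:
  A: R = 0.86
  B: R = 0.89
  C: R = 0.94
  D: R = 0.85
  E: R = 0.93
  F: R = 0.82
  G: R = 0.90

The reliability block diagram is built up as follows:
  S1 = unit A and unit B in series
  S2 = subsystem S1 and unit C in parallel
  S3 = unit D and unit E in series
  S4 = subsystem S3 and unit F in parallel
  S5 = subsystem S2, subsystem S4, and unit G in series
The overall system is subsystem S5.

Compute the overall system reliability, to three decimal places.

0.854

Series (A and B): 0.86000 × 0.89000 = 0.76540
Parallel ([0.76540] and C): 1 − (1 − 0.76540)(1 − 0.94000) = 0.98592
Series (D and E): 0.85000 × 0.93000 = 0.79050
Parallel ([0.79050] and F): 1 − (1 − 0.79050)(1 − 0.82000) = 0.96229
Series ([0.98592], [0.96229], and G): 0.98592 × 0.96229 × 0.90000 = 0.854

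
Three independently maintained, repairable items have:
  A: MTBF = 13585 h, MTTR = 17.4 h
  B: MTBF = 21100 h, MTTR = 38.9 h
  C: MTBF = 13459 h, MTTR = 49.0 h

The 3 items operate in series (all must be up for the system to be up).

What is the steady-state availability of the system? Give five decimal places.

0.99327

A(A) = MTBF/(MTBF+MTTR) = 13585/(13585+17.4) = 0.998721
A(B) = MTBF/(MTBF+MTTR) = 21100/(21100+38.9) = 0.998160
A(C) = MTBF/(MTBF+MTTR) = 13459/(13459+49.0) = 0.996373
Series availability: 0.998721 × 0.998160 × 0.996373 = 0.99327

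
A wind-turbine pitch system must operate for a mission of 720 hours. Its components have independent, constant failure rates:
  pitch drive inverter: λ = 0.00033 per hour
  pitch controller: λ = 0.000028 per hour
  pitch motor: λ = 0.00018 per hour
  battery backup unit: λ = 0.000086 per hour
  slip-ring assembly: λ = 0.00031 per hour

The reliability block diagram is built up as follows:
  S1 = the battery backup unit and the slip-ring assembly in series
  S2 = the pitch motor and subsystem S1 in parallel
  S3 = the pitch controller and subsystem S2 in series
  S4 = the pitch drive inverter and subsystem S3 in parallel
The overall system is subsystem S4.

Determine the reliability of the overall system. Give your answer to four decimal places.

R(pitch drive inverter) = exp(−0.00033 × 720) = 0.788518
R(pitch controller) = exp(−0.000028 × 720) = 0.980042
R(pitch motor) = exp(−0.00018 × 720) = 0.878447
R(battery backup unit) = exp(−0.000086 × 720) = 0.939958
R(slip-ring assembly) = exp(−0.00031 × 720) = 0.799955
Series (battery backup unit and slip-ring assembly): 0.939958 × 0.799955 = 0.751924
Parallel (pitch motor and [0.751924]): 1 − (1 − 0.878447)(1 − 0.751924) = 0.969846
Series (pitch controller and [0.969846]): 0.980042 × 0.969846 = 0.950490
Parallel (pitch drive inverter and [0.950490]): 1 − (1 − 0.788518)(1 − 0.950490) = 0.9895

0.9895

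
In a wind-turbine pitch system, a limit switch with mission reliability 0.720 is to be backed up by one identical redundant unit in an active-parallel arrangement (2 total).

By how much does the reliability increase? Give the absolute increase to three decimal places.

0.202

R_before = 0.720
R_after = 1 − (1 − 0.720)^2 = 0.922
ΔR = 0.922 − 0.720 = 0.202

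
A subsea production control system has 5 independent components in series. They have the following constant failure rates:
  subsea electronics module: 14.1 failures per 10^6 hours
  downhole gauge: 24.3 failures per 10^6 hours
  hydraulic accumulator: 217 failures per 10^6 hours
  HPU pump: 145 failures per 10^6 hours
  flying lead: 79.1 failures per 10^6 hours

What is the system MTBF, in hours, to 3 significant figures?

2090

Series of exponential components: λ_sys = Σ λ_i
λ_sys = 0.0000141 + 0.0000243 + 0.000217 + 0.000145 + 0.0000791 = 4.7950e-04 /h
MTBF = 1 / λ_sys = 2090 h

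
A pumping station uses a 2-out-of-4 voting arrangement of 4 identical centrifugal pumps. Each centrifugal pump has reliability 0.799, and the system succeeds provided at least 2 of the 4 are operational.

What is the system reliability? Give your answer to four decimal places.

R = Σ_{i=2}^{4} C(4,i) p^i (1−p)^{4−i} with p = 0.799
C(4,2)·0.799^2·0.201^2 = 0.154752
C(4,3)·0.799^3·0.201^1 = 0.410106
C(4,4)·0.799^4·0.201^0 = 0.407556
Sum = 0.9724

0.9724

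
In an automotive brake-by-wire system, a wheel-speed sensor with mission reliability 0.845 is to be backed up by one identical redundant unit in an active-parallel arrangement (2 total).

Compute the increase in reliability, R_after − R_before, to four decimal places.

0.1310

R_before = 0.845
R_after = 1 − (1 − 0.845)^2 = 0.9760
ΔR = 0.9760 − 0.845 = 0.1310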